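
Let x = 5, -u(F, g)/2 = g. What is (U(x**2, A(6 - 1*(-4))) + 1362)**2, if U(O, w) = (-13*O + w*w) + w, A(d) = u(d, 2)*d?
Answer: 6744409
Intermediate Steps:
u(F, g) = -2*g
A(d) = -4*d (A(d) = (-2*2)*d = -4*d)
U(O, w) = w + w**2 - 13*O (U(O, w) = (-13*O + w**2) + w = (w**2 - 13*O) + w = w + w**2 - 13*O)
(U(x**2, A(6 - 1*(-4))) + 1362)**2 = ((-4*(6 - 1*(-4)) + (-4*(6 - 1*(-4)))**2 - 13*5**2) + 1362)**2 = ((-4*(6 + 4) + (-4*(6 + 4))**2 - 13*25) + 1362)**2 = ((-4*10 + (-4*10)**2 - 325) + 1362)**2 = ((-40 + (-40)**2 - 325) + 1362)**2 = ((-40 + 1600 - 325) + 1362)**2 = (1235 + 1362)**2 = 2597**2 = 6744409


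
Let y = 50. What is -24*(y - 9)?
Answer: -984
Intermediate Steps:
-24*(y - 9) = -24*(50 - 9) = -24*41 = -984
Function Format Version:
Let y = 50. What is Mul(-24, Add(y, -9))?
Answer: -984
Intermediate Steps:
Mul(-24, Add(y, -9)) = Mul(-24, Add(50, -9)) = Mul(-24, 41) = -984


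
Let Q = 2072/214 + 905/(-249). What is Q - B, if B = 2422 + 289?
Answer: -72068044/26643 ≈ -2705.0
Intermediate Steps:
B = 2711
Q = 161129/26643 (Q = 2072*(1/214) + 905*(-1/249) = 1036/107 - 905/249 = 161129/26643 ≈ 6.0477)
Q - B = 161129/26643 - 1*2711 = 161129/26643 - 2711 = -72068044/26643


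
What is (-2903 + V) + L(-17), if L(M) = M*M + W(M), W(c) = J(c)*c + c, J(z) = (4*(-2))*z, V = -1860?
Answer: -6803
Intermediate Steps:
J(z) = -8*z
W(c) = c - 8*c**2 (W(c) = (-8*c)*c + c = -8*c**2 + c = c - 8*c**2)
L(M) = M**2 + M*(1 - 8*M) (L(M) = M*M + M*(1 - 8*M) = M**2 + M*(1 - 8*M))
(-2903 + V) + L(-17) = (-2903 - 1860) - 17*(1 - 7*(-17)) = -4763 - 17*(1 + 119) = -4763 - 17*120 = -4763 - 2040 = -6803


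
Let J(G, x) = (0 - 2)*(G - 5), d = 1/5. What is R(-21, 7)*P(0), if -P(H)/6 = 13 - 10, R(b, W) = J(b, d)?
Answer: -936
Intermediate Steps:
d = 1/5 ≈ 0.20000
J(G, x) = 10 - 2*G (J(G, x) = -2*(-5 + G) = 10 - 2*G)
R(b, W) = 10 - 2*b
P(H) = -18 (P(H) = -6*(13 - 10) = -6*3 = -18)
R(-21, 7)*P(0) = (10 - 2*(-21))*(-18) = (10 + 42)*(-18) = 52*(-18) = -936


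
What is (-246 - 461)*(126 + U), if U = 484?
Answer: -431270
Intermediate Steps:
(-246 - 461)*(126 + U) = (-246 - 461)*(126 + 484) = -707*610 = -431270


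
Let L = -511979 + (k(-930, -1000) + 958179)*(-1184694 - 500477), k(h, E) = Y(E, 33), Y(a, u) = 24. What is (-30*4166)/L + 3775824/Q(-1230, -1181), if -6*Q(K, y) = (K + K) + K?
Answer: 508080043935332409/82755241509215 ≈ 6139.5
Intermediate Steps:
k(h, E) = 24
Q(K, y) = -K/2 (Q(K, y) = -((K + K) + K)/6 = -(2*K + K)/6 = -K/2)
L = -1614736419692 (L = -511979 + (24 + 958179)*(-1184694 - 500477) = -511979 + 958203*(-1685171) = -511979 - 1614735907713 = -1614736419692)
(-30*4166)/L + 3775824/Q(-1230, -1181) = -30*4166/(-1614736419692) + 3775824/((-½*(-1230))) = -124980*(-1/1614736419692) + 3775824/615 = 31245/403684104923 + 3775824*(1/615) = 31245/403684104923 + 1258608/205 = 508080043935332409/82755241509215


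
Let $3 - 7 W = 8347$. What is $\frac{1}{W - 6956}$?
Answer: $- \frac{1}{8148} \approx -0.00012273$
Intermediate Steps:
$W = -1192$ ($W = \frac{3}{7} - \frac{8347}{7} = -1192$)
$\frac{1}{W - 6956} = \frac{1}{-1192 - 6956} = \frac{1}{-8148} = - \frac{1}{8148}$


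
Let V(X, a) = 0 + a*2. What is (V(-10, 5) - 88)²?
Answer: 6084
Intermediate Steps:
V(X, a) = 2*a (V(X, a) = 0 + 2*a = 2*a)
(V(-10, 5) - 88)² = (2*5 - 88)² = (10 - 88)² = (-78)² = 6084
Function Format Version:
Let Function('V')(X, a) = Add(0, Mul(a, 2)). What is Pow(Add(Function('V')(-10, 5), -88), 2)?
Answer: 6084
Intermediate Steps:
Function('V')(X, a) = Mul(2, a) (Function('V')(X, a) = Add(0, Mul(2, a)) = Mul(2, a))
Pow(Add(Function('V')(-10, 5), -88), 2) = Pow(Add(Mul(2, 5), -88), 2) = Pow(Add(10, -88), 2) = Pow(-78, 2) = 6084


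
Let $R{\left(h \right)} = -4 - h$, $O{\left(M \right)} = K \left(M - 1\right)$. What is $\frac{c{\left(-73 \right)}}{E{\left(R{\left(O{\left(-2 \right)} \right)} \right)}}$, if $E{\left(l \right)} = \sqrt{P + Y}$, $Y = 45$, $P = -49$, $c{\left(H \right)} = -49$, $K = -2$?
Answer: $\frac{49 i}{2} \approx 24.5 i$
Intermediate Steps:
$O{\left(M \right)} = 2 - 2 M$ ($O{\left(M \right)} = - 2 \left(M - 1\right) = - 2 \left(-1 + M\right) = 2 - 2 M$)
$E{\left(l \right)} = 2 i$ ($E{\left(l \right)} = \sqrt{-49 + 45} = \sqrt{-4} = 2 i$)
$\frac{c{\left(-73 \right)}}{E{\left(R{\left(O{\left(-2 \right)} \right)} \right)}} = - \frac{49}{2 i} = - 49 \left(- \frac{i}{2}\right) = \frac{49 i}{2}$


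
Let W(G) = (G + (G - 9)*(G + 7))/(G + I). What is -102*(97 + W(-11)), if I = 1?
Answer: -45951/5 ≈ -9190.2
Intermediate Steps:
W(G) = (G + (-9 + G)*(7 + G))/(1 + G) (W(G) = (G + (G - 9)*(G + 7))/(G + 1) = (G + (-9 + G)*(7 + G))/(1 + G))
-102*(97 + W(-11)) = -102*(97 + (-63 + (-11)² - 1*(-11))/(1 - 11)) = -102*(97 + (-63 + 121 + 11)/(-10)) = -102*(97 - ⅒*69) = -102*(97 - 69/10) = -102*901/10 = -45951/5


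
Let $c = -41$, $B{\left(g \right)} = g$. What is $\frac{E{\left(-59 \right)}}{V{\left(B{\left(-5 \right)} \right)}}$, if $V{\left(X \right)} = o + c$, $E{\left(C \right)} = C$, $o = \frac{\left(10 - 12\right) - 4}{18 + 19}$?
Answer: $\frac{2183}{1523} \approx 1.4334$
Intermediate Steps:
$o = - \frac{6}{37}$ ($o = \frac{\left(10 - 12\right) - 4}{37} = \left(-2 - 4\right) \frac{1}{37} = \left(-6\right) \frac{1}{37} = - \frac{6}{37} \approx -0.16216$)
$V{\left(X \right)} = - \frac{1523}{37}$ ($V{\left(X \right)} = - \frac{6}{37} - 41 = - \frac{1523}{37}$)
$\frac{E{\left(-59 \right)}}{V{\left(B{\left(-5 \right)} \right)}} = - \frac{59}{- \frac{1523}{37}} = \left(-59\right) \left(- \frac{37}{1523}\right) = \frac{2183}{1523}$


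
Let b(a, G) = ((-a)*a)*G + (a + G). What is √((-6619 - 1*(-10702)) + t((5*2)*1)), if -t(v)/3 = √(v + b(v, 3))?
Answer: √(4083 - 3*I*√277) ≈ 63.9 - 0.3907*I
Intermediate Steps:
b(a, G) = G + a - G*a² (b(a, G) = (-a²)*G + (G + a) = -G*a² + (G + a) = G + a - G*a²)
t(v) = -3*√(3 - 3*v² + 2*v) (t(v) = -3*√(v + (3 + v - 1*3*v²)) = -3*√(v + (3 + v - 3*v²)) = -3*√(3 - 3*v² + 2*v))
√((-6619 - 1*(-10702)) + t((5*2)*1)) = √((-6619 - 1*(-10702)) - 3*√(3 - 3*((5*2)*1)² + 2*((5*2)*1))) = √((-6619 + 10702) - 3*√(3 - 3*(10*1)² + 2*(10*1))) = √(4083 - 3*√(3 - 3*10² + 2*10)) = √(4083 - 3*√(3 - 3*100 + 20)) = √(4083 - 3*√(3 - 300 + 20)) = √(4083 - 3*I*√277)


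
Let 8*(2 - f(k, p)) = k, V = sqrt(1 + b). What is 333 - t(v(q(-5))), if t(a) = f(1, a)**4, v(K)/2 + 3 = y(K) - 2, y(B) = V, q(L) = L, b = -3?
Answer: 1313343/4096 ≈ 320.64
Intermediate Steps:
V = I*sqrt(2) (V = sqrt(1 - 3) = sqrt(-2) = I*sqrt(2) ≈ 1.4142*I)
f(k, p) = 2 - k/8
y(B) = I*sqrt(2)
v(K) = -10 + 2*I*sqrt(2) (v(K) = -6 + 2*(I*sqrt(2) - 2) = -6 + 2*(-2 + I*sqrt(2)) = -6 + (-4 + 2*I*sqrt(2)) = -10 + 2*I*sqrt(2))
t(a) = 50625/4096 (t(a) = (2 - 1/8*1)**4 = (2 - 1/8)**4 = (15/8)**4 = 50625/4096)
333 - t(v(q(-5))) = 333 - 1*50625/4096 = 333 - 50625/4096 = 1313343/4096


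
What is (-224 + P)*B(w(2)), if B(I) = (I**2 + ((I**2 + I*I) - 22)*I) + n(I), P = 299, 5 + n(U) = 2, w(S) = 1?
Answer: -1650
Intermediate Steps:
n(U) = -3 (n(U) = -5 + 2 = -3)
B(I) = -3 + I**2 + I*(-22 + 2*I**2) (B(I) = (I**2 + ((I**2 + I*I) - 22)*I) - 3 = (I**2 + ((I**2 + I**2) - 22)*I) - 3 = (I**2 + (2*I**2 - 22)*I) - 3 = (I**2 + (-22 + 2*I**2)*I) - 3 = (I**2 + I*(-22 + 2*I**2)) - 3 = -3 + I**2 + I*(-22 + 2*I**2))
(-224 + P)*B(w(2)) = (-224 + 299)*(-3 + 1**2 - 22*1 + 2*1**3) = 75*(-3 + 1 - 22 + 2*1) = 75*(-3 + 1 - 22 + 2) = 75*(-22) = -1650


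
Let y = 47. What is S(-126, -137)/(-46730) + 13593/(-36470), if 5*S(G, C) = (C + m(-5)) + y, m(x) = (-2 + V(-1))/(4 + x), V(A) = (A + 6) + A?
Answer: -317264921/852121550 ≈ -0.37232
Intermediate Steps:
V(A) = 6 + 2*A (V(A) = (6 + A) + A = 6 + 2*A)
m(x) = 2/(4 + x) (m(x) = (-2 + (6 + 2*(-1)))/(4 + x) = (-2 + (6 - 2))/(4 + x) = (-2 + 4)/(4 + x) = 2/(4 + x))
S(G, C) = 9 + C/5 (S(G, C) = ((C + 2/(4 - 5)) + 47)/5 = ((C + 2/(-1)) + 47)/5 = ((C + 2*(-1)) + 47)/5 = ((C - 2) + 47)/5 = ((-2 + C) + 47)/5 = (45 + C)/5 = 9 + C/5)
S(-126, -137)/(-46730) + 13593/(-36470) = (9 + (⅕)*(-137))/(-46730) + 13593/(-36470) = (9 - 137/5)*(-1/46730) + 13593*(-1/36470) = -92/5*(-1/46730) - 13593/36470 = 46/116825 - 13593/36470 = -317264921/852121550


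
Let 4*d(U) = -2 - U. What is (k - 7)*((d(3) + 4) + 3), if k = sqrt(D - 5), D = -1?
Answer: -161/4 + 23*I*sqrt(6)/4 ≈ -40.25 + 14.085*I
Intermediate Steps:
k = I*sqrt(6) (k = sqrt(-1 - 5) = sqrt(-6) = I*sqrt(6) ≈ 2.4495*I)
d(U) = -1/2 - U/4 (d(U) = (-2 - U)/4 = -1/2 - U/4)
(k - 7)*((d(3) + 4) + 3) = (I*sqrt(6) - 7)*(((-1/2 - 1/4*3) + 4) + 3) = (-7 + I*sqrt(6))*(((-1/2 - 3/4) + 4) + 3) = (-7 + I*sqrt(6))*((-5/4 + 4) + 3) = (-7 + I*sqrt(6))*(11/4 + 3) = (-7 + I*sqrt(6))*(23/4) = -161/4 + 23*I*sqrt(6)/4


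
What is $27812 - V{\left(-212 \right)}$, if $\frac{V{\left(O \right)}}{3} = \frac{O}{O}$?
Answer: $27809$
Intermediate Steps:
$V{\left(O \right)} = 3$ ($V{\left(O \right)} = 3 \frac{O}{O} = 3 \cdot 1 = 3$)
$27812 - V{\left(-212 \right)} = 27812 - 3 = 27809$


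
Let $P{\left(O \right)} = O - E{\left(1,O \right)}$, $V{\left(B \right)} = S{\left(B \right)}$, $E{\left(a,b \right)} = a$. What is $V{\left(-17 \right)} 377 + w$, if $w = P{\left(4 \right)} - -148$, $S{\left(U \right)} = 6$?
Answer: $2413$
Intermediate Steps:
$V{\left(B \right)} = 6$
$P{\left(O \right)} = -1 + O$ ($P{\left(O \right)} = O - 1 = -1 + O$)
$w = 151$ ($w = \left(-1 + 4\right) - -148 = 3 + 148 = 151$)
$V{\left(-17 \right)} 377 + w = 6 \cdot 377 + 151 = 2262 + 151 = 2413$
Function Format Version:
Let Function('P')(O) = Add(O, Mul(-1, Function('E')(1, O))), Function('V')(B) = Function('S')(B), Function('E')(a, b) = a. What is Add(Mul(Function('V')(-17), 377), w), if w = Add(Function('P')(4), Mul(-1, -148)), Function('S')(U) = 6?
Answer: 2413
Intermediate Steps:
Function('V')(B) = 6
Function('P')(O) = Add(-1, O) (Function('P')(O) = Add(O, Mul(-1, 1)) = Add(O, -1) = Add(-1, O))
w = 151 (w = Add(Add(-1, 4), Mul(-1, -148)) = Add(3, 148) = 151)
Add(Mul(Function('V')(-17), 377), w) = Add(Mul(6, 377), 151) = Add(2262, 151) = 2413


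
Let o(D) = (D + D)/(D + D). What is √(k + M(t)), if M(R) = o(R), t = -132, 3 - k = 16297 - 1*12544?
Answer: I*√3749 ≈ 61.229*I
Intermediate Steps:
k = -3750 (k = 3 - (16297 - 1*12544) = 3 - (16297 - 12544) = 3 - 1*3753 = 3 - 3753 = -3750)
o(D) = 1 (o(D) = (2*D)/((2*D)) = (2*D)*(1/(2*D)) = 1)
M(R) = 1
√(k + M(t)) = √(-3750 + 1) = √(-3749) = I*√3749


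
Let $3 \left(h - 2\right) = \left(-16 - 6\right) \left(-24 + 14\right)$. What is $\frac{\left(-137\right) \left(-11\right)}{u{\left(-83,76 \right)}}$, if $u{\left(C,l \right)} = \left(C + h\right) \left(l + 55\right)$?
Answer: $- \frac{4521}{3013} \approx -1.5005$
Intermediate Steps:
$h = \frac{226}{3}$ ($h = 2 + \frac{\left(-16 - 6\right) \left(-24 + 14\right)}{3} = 2 + \frac{\left(-22\right) \left(-10\right)}{3} = 2 + \frac{1}{3} \cdot 220 = 2 + \frac{220}{3} = \frac{226}{3} \approx 75.333$)
$u{\left(C,l \right)} = \left(55 + l\right) \left(\frac{226}{3} + C\right)$ ($u{\left(C,l \right)} = \left(C + \frac{226}{3}\right) \left(l + 55\right) = \left(\frac{226}{3} + C\right) \left(55 + l\right) = \left(55 + l\right) \left(\frac{226}{3} + C\right)$)
$\frac{\left(-137\right) \left(-11\right)}{u{\left(-83,76 \right)}} = \frac{\left(-137\right) \left(-11\right)}{\frac{12430}{3} + 55 \left(-83\right) + \frac{226}{3} \cdot 76 - 6308} = \frac{1507}{\frac{12430}{3} - 4565 + \frac{17176}{3} - 6308} = \frac{1507}{- \frac{3013}{3}} = 1507 \left(- \frac{3}{3013}\right) = - \frac{4521}{3013}$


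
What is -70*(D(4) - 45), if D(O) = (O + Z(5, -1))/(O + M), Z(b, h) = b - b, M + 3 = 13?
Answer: 3130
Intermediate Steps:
M = 10 (M = -3 + 13 = 10)
Z(b, h) = 0
D(O) = O/(10 + O) (D(O) = (O + 0)/(O + 10) = O/(10 + O))
-70*(D(4) - 45) = -70*(4/(10 + 4) - 45) = -70*(4/14 - 45) = -70*(4*(1/14) - 45) = -70*(2/7 - 45) = -70*(-313/7) = 3130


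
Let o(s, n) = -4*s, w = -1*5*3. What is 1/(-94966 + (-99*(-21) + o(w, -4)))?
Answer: -1/92827 ≈ -1.0773e-5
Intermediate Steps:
w = -15 (w = -5*3 = -15)
1/(-94966 + (-99*(-21) + o(w, -4))) = 1/(-94966 + (-99*(-21) - 4*(-15))) = 1/(-94966 + (2079 + 60)) = 1/(-94966 + 2139) = 1/(-92827) = -1/92827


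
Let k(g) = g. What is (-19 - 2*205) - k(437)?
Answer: -866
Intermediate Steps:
(-19 - 2*205) - k(437) = (-19 - 2*205) - 1*437 = (-19 - 410) - 437 = -429 - 437 = -866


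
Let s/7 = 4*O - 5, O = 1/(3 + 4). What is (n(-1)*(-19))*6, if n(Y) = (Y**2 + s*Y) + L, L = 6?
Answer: -4332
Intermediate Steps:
O = 1/7 ≈ 0.14286
s = -31 (s = 7*(4*(1/7) - 5) = 7*(4/7 - 5) = 7*(-31/7) = -31)
n(Y) = 6 + Y**2 - 31*Y (n(Y) = (Y**2 - 31*Y) + 6 = 6 + Y**2 - 31*Y)
(n(-1)*(-19))*6 = ((6 + (-1)**2 - 31*(-1))*(-19))*6 = ((6 + 1 + 31)*(-19))*6 = (38*(-19))*6 = -722*6 = -4332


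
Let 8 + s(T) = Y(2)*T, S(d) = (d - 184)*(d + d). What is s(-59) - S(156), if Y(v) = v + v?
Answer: 8492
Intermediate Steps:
S(d) = 2*d*(-184 + d) (S(d) = (-184 + d)*(2*d) = 2*d*(-184 + d))
Y(v) = 2*v
s(T) = -8 + 4*T (s(T) = -8 + (2*2)*T = -8 + 4*T)
s(-59) - S(156) = (-8 + 4*(-59)) - 2*156*(-184 + 156) = (-8 - 236) - 2*156*(-28) = -244 - 1*(-8736) = -244 + 8736 = 8492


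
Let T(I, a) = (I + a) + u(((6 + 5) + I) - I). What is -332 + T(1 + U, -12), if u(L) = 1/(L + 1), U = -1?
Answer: -4127/12 ≈ -343.92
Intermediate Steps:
u(L) = 1/(1 + L)
T(I, a) = 1/12 + I + a (T(I, a) = (I + a) + 1/(1 + (((6 + 5) + I) - I)) = (I + a) + 1/(1 + ((11 + I) - I)) = (I + a) + 1/(1 + 11) = (I + a) + 1/12 = 1/12 + I + a)
-332 + T(1 + U, -12) = -332 + (1/12 + (1 - 1) - 12) = -332 + (1/12 + 0 - 12) = -332 - 143/12 = -4127/12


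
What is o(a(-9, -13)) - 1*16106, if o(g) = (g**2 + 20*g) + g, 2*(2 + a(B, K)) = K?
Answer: -64849/4 ≈ -16212.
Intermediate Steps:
a(B, K) = -2 + K/2
o(g) = g**2 + 21*g
o(a(-9, -13)) - 1*16106 = (-2 + (1/2)*(-13))*(21 + (-2 + (1/2)*(-13))) - 1*16106 = (-2 - 13/2)*(21 + (-2 - 13/2)) - 16106 = -17*(21 - 17/2)/2 - 16106 = -17/2*25/2 - 16106 = -425/4 - 16106 = -64849/4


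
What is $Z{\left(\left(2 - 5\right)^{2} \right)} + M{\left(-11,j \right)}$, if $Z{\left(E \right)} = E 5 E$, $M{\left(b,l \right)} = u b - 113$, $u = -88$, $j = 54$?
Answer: $1260$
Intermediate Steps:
$M{\left(b,l \right)} = -113 - 88 b$ ($M{\left(b,l \right)} = - 88 b - 113 = -113 - 88 b$)
$Z{\left(E \right)} = 5 E^{2}$ ($Z{\left(E \right)} = 5 E E = 5 E^{2}$)
$Z{\left(\left(2 - 5\right)^{2} \right)} + M{\left(-11,j \right)} = 5 \left(\left(2 - 5\right)^{2}\right)^{2} - -855 = 5 \left(\left(-3\right)^{2}\right)^{2} + \left(-113 + 968\right) = 5 \cdot 9^{2} + 855 = 5 \cdot 81 + 855 = 405 + 855 = 1260$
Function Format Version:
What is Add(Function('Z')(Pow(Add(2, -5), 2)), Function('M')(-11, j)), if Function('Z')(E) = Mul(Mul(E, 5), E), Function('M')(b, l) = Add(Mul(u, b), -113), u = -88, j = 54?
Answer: 1260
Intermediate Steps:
Function('M')(b, l) = Add(-113, Mul(-88, b)) (Function('M')(b, l) = Add(Mul(-88, b), -113) = Add(-113, Mul(-88, b)))
Function('Z')(E) = Mul(5, Pow(E, 2)) (Function('Z')(E) = Mul(Mul(5, E), E) = Mul(5, Pow(E, 2)))
Add(Function('Z')(Pow(Add(2, -5), 2)), Function('M')(-11, j)) = Add(Mul(5, Pow(Pow(Add(2, -5), 2), 2)), Add(-113, Mul(-88, -11))) = Add(Mul(5, Pow(Pow(-3, 2), 2)), Add(-113, 968)) = Add(Mul(5, Pow(9, 2)), 855) = Add(Mul(5, 81), 855) = Add(405, 855) = 1260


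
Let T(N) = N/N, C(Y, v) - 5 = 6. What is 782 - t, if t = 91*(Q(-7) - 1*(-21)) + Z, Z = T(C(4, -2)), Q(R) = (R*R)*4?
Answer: -18966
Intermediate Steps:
C(Y, v) = 11 (C(Y, v) = 5 + 6 = 11)
T(N) = 1
Q(R) = 4*R² (Q(R) = R²*4 = 4*R²)
Z = 1
t = 19748 (t = 91*(4*(-7)² - 1*(-21)) + 1 = 91*(4*49 + 21) + 1 = 91*(196 + 21) + 1 = 91*217 + 1 = 19747 + 1 = 19748)
782 - t = 782 - 1*19748 = 782 - 19748 = -18966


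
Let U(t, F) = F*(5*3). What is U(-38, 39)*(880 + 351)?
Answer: 720135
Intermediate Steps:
U(t, F) = 15*F (U(t, F) = F*15 = 15*F)
U(-38, 39)*(880 + 351) = (15*39)*(880 + 351) = 585*1231 = 720135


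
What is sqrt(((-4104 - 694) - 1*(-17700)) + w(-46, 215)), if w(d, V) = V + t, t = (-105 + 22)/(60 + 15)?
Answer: 2*sqrt(737769)/15 ≈ 114.52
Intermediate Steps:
t = -83/75 ≈ -1.1067
w(d, V) = -83/75 + V (w(d, V) = V - 83/75 = -83/75 + V)
sqrt(((-4104 - 694) - 1*(-17700)) + w(-46, 215)) = sqrt(((-4104 - 694) - 1*(-17700)) + (-83/75 + 215)) = sqrt((-4798 + 17700) + 16042/75) = sqrt(12902 + 16042/75) = sqrt(983692/75) = 2*sqrt(737769)/15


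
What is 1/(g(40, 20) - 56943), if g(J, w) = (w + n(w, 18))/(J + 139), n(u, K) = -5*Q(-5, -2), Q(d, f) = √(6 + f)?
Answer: -179/10192787 ≈ -1.7561e-5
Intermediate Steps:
n(u, K) = -10 (n(u, K) = -5*√(6 - 2) = -5*√4 = -5*2 = -10)
g(J, w) = (-10 + w)/(139 + J) (g(J, w) = (w - 10)/(J + 139) = (-10 + w)/(139 + J))
1/(g(40, 20) - 56943) = 1/((-10 + 20)/(139 + 40) - 56943) = 1/(10/179 - 56943) = 1/(-10192787/179) = -179/10192787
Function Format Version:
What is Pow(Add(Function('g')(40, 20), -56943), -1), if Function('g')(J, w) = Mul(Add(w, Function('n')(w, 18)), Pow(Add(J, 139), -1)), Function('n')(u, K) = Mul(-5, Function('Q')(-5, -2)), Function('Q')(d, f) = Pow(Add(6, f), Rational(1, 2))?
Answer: Rational(-179, 10192787) ≈ -1.7561e-5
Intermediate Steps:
Function('n')(u, K) = -10 (Function('n')(u, K) = Mul(-5, Pow(Add(6, -2), Rational(1, 2))) = Mul(-5, Pow(4, Rational(1, 2))) = Mul(-5, 2) = -10)
Function('g')(J, w) = Mul(Pow(Add(139, J), -1), Add(-10, w)) (Function('g')(J, w) = Mul(Add(w, -10), Pow(Add(J, 139), -1)) = Mul(Add(-10, w), Pow(Add(139, J), -1)) = Mul(Pow(Add(139, J), -1), Add(-10, w)))
Pow(Add(Function('g')(40, 20), -56943), -1) = Pow(Add(Mul(Pow(Add(139, 40), -1), Add(-10, 20)), -56943), -1) = Pow(Add(Mul(Pow(179, -1), 10), -56943), -1) = Pow(Add(Mul(Rational(1, 179), 10), -56943), -1) = Pow(Add(Rational(10, 179), -56943), -1) = Pow(Rational(-10192787, 179), -1) = Rational(-179, 10192787)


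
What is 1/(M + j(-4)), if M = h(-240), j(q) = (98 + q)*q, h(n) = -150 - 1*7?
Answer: -1/533 ≈ -0.0018762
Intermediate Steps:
h(n) = -157 (h(n) = -150 - 7 = -157)
j(q) = q*(98 + q)
M = -157
1/(M + j(-4)) = 1/(-157 - 4*(98 - 4)) = 1/(-157 - 4*94) = 1/(-157 - 376) = 1/(-533) = -1/533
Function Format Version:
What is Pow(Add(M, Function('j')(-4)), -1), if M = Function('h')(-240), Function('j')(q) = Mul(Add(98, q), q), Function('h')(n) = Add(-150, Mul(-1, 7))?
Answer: Rational(-1, 533) ≈ -0.0018762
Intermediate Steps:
Function('h')(n) = -157 (Function('h')(n) = Add(-150, -7) = -157)
Function('j')(q) = Mul(q, Add(98, q))
M = -157
Pow(Add(M, Function('j')(-4)), -1) = Pow(Add(-157, Mul(-4, Add(98, -4))), -1) = Pow(Add(-157, Mul(-4, 94)), -1) = Pow(Add(-157, -376), -1) = Pow(-533, -1) = Rational(-1, 533)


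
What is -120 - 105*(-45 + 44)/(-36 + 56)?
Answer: -459/4 ≈ -114.75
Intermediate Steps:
-120 - 105*(-45 + 44)/(-36 + 56) = -120 - (-105)/20 = -120 - 105*(-1/20) = -120 + 21/4 = -459/4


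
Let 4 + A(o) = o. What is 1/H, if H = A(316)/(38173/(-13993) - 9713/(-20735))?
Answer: -9933381/1371593860 ≈ -0.0072422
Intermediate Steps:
A(o) = -4 + o
H = -1371593860/9933381 (H = (-4 + 316)/(38173/(-13993) - 9713/(-20735)) = 312/(38173*(-1/13993) - 9713*(-1/20735)) = 312/(-38173/13993 + 883/1885) = 312/(-59600286/26376805) = 312*(-26376805/59600286) = -1371593860/9933381 ≈ -138.08)
1/H = 1/(-1371593860/9933381) = -9933381/1371593860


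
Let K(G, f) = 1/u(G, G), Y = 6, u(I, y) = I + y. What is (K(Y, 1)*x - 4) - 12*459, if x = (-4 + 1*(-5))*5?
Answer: -22063/4 ≈ -5515.8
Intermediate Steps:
K(G, f) = 1/(2*G) (K(G, f) = 1/(G + G) = 1/(2*G))
x = -45 (x = (-4 - 5)*5 = -9*5 = -45)
(K(Y, 1)*x - 4) - 12*459 = (((1/2)/6)*(-45) - 4) - 12*459 = (((1/2)*(1/6))*(-45) - 4) - 5508 = ((1/12)*(-45) - 4) - 5508 = (-15/4 - 4) - 5508 = -31/4 - 5508 = -22063/4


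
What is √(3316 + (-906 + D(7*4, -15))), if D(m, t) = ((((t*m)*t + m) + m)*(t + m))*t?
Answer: I*√1237010 ≈ 1112.2*I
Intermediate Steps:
D(m, t) = t*(m + t)*(2*m + m*t²) (D(m, t) = ((((m*t)*t + m) + m)*(m + t))*t = (((m*t² + m) + m)*(m + t))*t = (((m + m*t²) + m)*(m + t))*t = ((2*m + m*t²)*(m + t))*t = ((m + t)*(2*m + m*t²))*t = t*(m + t)*(2*m + m*t²))
√(3316 + (-906 + D(7*4, -15))) = √(3316 + (-906 + (7*4)*(-15)*((-15)³ + 2*(7*4) + 2*(-15) + (7*4)*(-15)²))) = √(3316 + (-906 + 28*(-15)*(-3375 + 2*28 - 30 + 28*225))) = √(3316 + (-906 + 28*(-15)*(-3375 + 56 - 30 + 6300))) = √(3316 + (-906 + 28*(-15)*2951)) = √(3316 + (-906 - 1239420)) = √(3316 - 1240326) = √(-1237010) = I*√1237010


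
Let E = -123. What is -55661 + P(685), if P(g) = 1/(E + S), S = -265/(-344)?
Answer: -2340378411/42047 ≈ -55661.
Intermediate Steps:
S = 265/344 (S = -265*(-1/344) = 265/344 ≈ 0.77035)
P(g) = -344/42047 (P(g) = 1/(-123 + 265/344) = 1/(-42047/344) = -344/42047)
-55661 + P(685) = -55661 - 344/42047 = -2340378411/42047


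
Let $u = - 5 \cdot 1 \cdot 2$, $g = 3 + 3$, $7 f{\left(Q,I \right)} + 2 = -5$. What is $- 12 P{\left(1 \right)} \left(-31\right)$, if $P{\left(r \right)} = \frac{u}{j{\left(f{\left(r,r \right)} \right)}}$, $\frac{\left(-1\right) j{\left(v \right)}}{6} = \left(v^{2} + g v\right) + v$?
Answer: $- \frac{310}{3} \approx -103.33$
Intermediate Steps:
$f{\left(Q,I \right)} = -1$ ($f{\left(Q,I \right)} = - \frac{2}{7} + \frac{1}{7} \left(-5\right) = - \frac{2}{7} - \frac{5}{7} = -1$)
$g = 6$
$u = -10$ ($u = \left(-5\right) 2 = -10$)
$j{\left(v \right)} = - 42 v - 6 v^{2}$ ($j{\left(v \right)} = - 6 \left(\left(v^{2} + 6 v\right) + v\right) = - 6 \left(v^{2} + 7 v\right) = - 42 v - 6 v^{2}$)
$P{\left(r \right)} = - \frac{5}{18}$ ($P{\left(r \right)} = - \frac{10}{\left(-6\right) \left(-1\right) \left(7 - 1\right)} = - \frac{10}{\left(-6\right) \left(-1\right) 6} = - \frac{10}{36} = \left(-10\right) \frac{1}{36} = - \frac{5}{18}$)
$- 12 P{\left(1 \right)} \left(-31\right) = \left(-12\right) \left(- \frac{5}{18}\right) \left(-31\right) = \frac{10}{3} \left(-31\right) = - \frac{310}{3}$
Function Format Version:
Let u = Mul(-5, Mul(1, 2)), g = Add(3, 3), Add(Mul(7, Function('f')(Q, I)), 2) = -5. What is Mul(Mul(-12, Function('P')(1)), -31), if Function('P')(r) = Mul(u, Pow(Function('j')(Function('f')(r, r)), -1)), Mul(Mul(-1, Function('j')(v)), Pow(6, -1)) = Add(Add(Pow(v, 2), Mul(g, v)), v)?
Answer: Rational(-310, 3) ≈ -103.33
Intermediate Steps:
Function('f')(Q, I) = -1 (Function('f')(Q, I) = Add(Rational(-2, 7), Mul(Rational(1, 7), -5)) = Add(Rational(-2, 7), Rational(-5, 7)) = -1)
g = 6
u = -10 (u = Mul(-5, 2) = -10)
Function('j')(v) = Add(Mul(-42, v), Mul(-6, Pow(v, 2))) (Function('j')(v) = Mul(-6, Add(Add(Pow(v, 2), Mul(6, v)), v)) = Mul(-6, Add(Pow(v, 2), Mul(7, v))) = Add(Mul(-42, v), Mul(-6, Pow(v, 2))))
Function('P')(r) = Rational(-5, 18) (Function('P')(r) = Mul(-10, Pow(Mul(-6, -1, Add(7, -1)), -1)) = Mul(-10, Pow(Mul(-6, -1, 6), -1)) = Mul(-10, Pow(36, -1)) = Mul(-10, Rational(1, 36)) = Rational(-5, 18))
Mul(Mul(-12, Function('P')(1)), -31) = Mul(Mul(-12, Rational(-5, 18)), -31) = Mul(Rational(10, 3), -31) = Rational(-310, 3)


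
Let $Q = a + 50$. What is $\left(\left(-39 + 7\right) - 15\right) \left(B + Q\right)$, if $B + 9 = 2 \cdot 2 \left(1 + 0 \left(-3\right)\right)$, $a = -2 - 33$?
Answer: $-470$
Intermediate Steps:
$a = -35$
$B = -5$ ($B = -9 + 2 \cdot 2 \left(1 + 0 \left(-3\right)\right) = -9 + 4 \left(1 + 0\right) = -9 + 4 \cdot 1 = -9 + 4 = -5$)
$Q = 15$ ($Q = -35 + 50 = 15$)
$\left(\left(-39 + 7\right) - 15\right) \left(B + Q\right) = \left(\left(-39 + 7\right) - 15\right) \left(-5 + 15\right) = \left(-32 - 15\right) 10 = \left(-47\right) 10 = -470$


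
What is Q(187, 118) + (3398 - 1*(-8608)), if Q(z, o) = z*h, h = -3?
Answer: 11445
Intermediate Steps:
Q(z, o) = -3*z (Q(z, o) = z*(-3) = -3*z)
Q(187, 118) + (3398 - 1*(-8608)) = -3*187 + (3398 - 1*(-8608)) = -561 + (3398 + 8608) = -561 + 12006 = 11445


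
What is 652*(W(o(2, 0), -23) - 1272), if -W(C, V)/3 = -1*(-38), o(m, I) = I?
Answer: -903672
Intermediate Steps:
W(C, V) = -114 (W(C, V) = -(-3)*(-38) = -3*38 = -114)
652*(W(o(2, 0), -23) - 1272) = 652*(-114 - 1272) = 652*(-1386) = -903672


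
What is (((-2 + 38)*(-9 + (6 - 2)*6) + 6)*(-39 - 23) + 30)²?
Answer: 1143927684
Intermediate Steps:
(((-2 + 38)*(-9 + (6 - 2)*6) + 6)*(-39 - 23) + 30)² = ((36*(-9 + 4*6) + 6)*(-62) + 30)² = ((36*(-9 + 24) + 6)*(-62) + 30)² = ((36*15 + 6)*(-62) + 30)² = ((540 + 6)*(-62) + 30)² = (546*(-62) + 30)² = (-33852 + 30)² = (-33822)² = 1143927684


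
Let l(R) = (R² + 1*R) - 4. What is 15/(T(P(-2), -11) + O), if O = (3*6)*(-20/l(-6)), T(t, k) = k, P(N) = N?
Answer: -195/323 ≈ -0.60371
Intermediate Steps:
l(R) = -4 + R + R² (l(R) = (R² + R) - 4 = (R + R²) - 4 = -4 + R + R²)
O = -180/13 (O = (3*6)*(-20/(-4 - 6 + (-6)²)) = 18*(-20/(-4 - 6 + 36)) = 18*(-20/26) = 18*(-20*1/26) = 18*(-10/13) = -180/13 ≈ -13.846)
15/(T(P(-2), -11) + O) = 15/(-11 - 180/13) = 15/(-323/13) = -13/323*15 = -195/323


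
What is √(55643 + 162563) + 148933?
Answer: 148933 + √218206 ≈ 1.4940e+5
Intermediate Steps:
√(55643 + 162563) + 148933 = √218206 + 148933 = 148933 + √218206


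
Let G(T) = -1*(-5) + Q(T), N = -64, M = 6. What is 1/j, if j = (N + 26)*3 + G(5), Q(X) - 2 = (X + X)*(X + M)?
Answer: ⅓ ≈ 0.33333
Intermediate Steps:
Q(X) = 2 + 2*X*(6 + X) (Q(X) = 2 + (X + X)*(X + 6) = 2 + (2*X)*(6 + X) = 2 + 2*X*(6 + X))
G(T) = 7 + 2*T² + 12*T (G(T) = -1*(-5) + (2 + 2*T² + 12*T) = 5 + (2 + 2*T² + 12*T) = 7 + 2*T² + 12*T)
j = 3 (j = (-64 + 26)*3 + (7 + 2*5² + 12*5) = -38*3 + (7 + 2*25 + 60) = -114 + (7 + 50 + 60) = -114 + 117 = 3)
1/j = 1/3 = ⅓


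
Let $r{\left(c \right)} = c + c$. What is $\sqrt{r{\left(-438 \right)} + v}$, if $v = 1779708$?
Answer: $12 \sqrt{12353} \approx 1333.7$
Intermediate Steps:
$r{\left(c \right)} = 2 c$
$\sqrt{r{\left(-438 \right)} + v} = \sqrt{2 \left(-438\right) + 1779708} = \sqrt{-876 + 1779708} = \sqrt{1778832} = 12 \sqrt{12353}$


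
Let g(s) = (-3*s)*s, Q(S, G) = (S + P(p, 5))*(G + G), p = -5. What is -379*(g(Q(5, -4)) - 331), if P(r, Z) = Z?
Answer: 7402249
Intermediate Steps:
Q(S, G) = 2*G*(5 + S) (Q(S, G) = (S + 5)*(G + G) = (5 + S)*(2*G) = 2*G*(5 + S))
g(s) = -3*s**2
-379*(g(Q(5, -4)) - 331) = -379*(-3*64*(5 + 5)**2 - 331) = -379*(-3*(2*(-4)*10)**2 - 331) = -379*(-3*(-80)**2 - 331) = -379*(-3*6400 - 331) = -379*(-19200 - 331) = -379*(-19531) = 7402249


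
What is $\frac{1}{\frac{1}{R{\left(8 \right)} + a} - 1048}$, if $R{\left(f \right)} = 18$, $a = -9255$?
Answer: $- \frac{9237}{9680377} \approx -0.0009542$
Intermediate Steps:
$\frac{1}{\frac{1}{R{\left(8 \right)} + a} - 1048} = \frac{1}{\frac{1}{18 - 9255} - 1048} = \frac{1}{\frac{1}{-9237} - 1048} = \frac{1}{- \frac{1}{9237} - 1048} = \frac{1}{- \frac{9680377}{9237}} = - \frac{9237}{9680377}$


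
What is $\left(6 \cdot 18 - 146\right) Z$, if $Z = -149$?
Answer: $5662$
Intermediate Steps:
$\left(6 \cdot 18 - 146\right) Z = \left(6 \cdot 18 - 146\right) \left(-149\right) = \left(108 - 146\right) \left(-149\right) = \left(-38\right) \left(-149\right) = 5662$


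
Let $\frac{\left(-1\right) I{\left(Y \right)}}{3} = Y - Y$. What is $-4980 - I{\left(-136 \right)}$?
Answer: $-4980$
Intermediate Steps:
$I{\left(Y \right)} = 0$ ($I{\left(Y \right)} = - 3 \left(Y - Y\right) = \left(-3\right) 0 = 0$)
$-4980 - I{\left(-136 \right)} = -4980 - 0 = -4980 + 0 = -4980$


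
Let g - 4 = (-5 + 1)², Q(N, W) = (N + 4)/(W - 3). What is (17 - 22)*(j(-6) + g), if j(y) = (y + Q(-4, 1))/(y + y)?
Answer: -205/2 ≈ -102.50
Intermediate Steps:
Q(N, W) = (4 + N)/(-3 + W)
j(y) = ½ (j(y) = (y + (4 - 4)/(-3 + 1))/(y + y) = (y + 0/(-2))/((2*y)) = (y - ½*0)*(1/(2*y)) = (y + 0)*(1/(2*y)) = y*(1/(2*y)) = ½)
g = 20 (g = 4 + (-5 + 1)² = 4 + (-4)² = 4 + 16 = 20)
(17 - 22)*(j(-6) + g) = (17 - 22)*(½ + 20) = -5*41/2 = -205/2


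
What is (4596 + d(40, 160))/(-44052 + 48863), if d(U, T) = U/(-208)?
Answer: 119491/125086 ≈ 0.95527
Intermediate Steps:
d(U, T) = -U/208 (d(U, T) = U*(-1/208) = -U/208)
(4596 + d(40, 160))/(-44052 + 48863) = (4596 - 1/208*40)/(-44052 + 48863) = (4596 - 5/26)/4811 = (119491/26)*(1/4811) = 119491/125086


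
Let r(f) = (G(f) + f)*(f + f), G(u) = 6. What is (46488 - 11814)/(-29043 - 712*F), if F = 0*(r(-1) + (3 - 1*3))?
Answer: -11558/9681 ≈ -1.1939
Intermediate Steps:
r(f) = 2*f*(6 + f) (r(f) = (6 + f)*(f + f) = (6 + f)*(2*f) = 2*f*(6 + f))
F = 0 (F = 0*(2*(-1)*(6 - 1) + (3 - 1*3)) = 0*(2*(-1)*5 + (3 - 3)) = 0*(-10 + 0) = 0*(-10) = 0)
(46488 - 11814)/(-29043 - 712*F) = (46488 - 11814)/(-29043 - 712*0) = 34674/(-29043 + 0) = 34674/(-29043) = 34674*(-1/29043) = -11558/9681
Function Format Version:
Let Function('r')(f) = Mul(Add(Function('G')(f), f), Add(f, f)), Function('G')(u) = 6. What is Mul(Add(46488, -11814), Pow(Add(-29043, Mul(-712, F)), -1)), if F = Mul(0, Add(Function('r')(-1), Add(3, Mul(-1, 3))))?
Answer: Rational(-11558, 9681) ≈ -1.1939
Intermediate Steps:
Function('r')(f) = Mul(2, f, Add(6, f)) (Function('r')(f) = Mul(Add(6, f), Add(f, f)) = Mul(Add(6, f), Mul(2, f)) = Mul(2, f, Add(6, f)))
F = 0 (F = Mul(0, Add(Mul(2, -1, Add(6, -1)), Add(3, Mul(-1, 3)))) = Mul(0, Add(Mul(2, -1, 5), Add(3, -3))) = Mul(0, Add(-10, 0)) = Mul(0, -10) = 0)
Mul(Add(46488, -11814), Pow(Add(-29043, Mul(-712, F)), -1)) = Mul(Add(46488, -11814), Pow(Add(-29043, Mul(-712, 0)), -1)) = Mul(34674, Pow(Add(-29043, 0), -1)) = Mul(34674, Pow(-29043, -1)) = Mul(34674, Rational(-1, 29043)) = Rational(-11558, 9681)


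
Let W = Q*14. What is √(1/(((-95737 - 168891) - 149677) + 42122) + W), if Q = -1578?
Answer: I*√3060187938195171/372183 ≈ 148.63*I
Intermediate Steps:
W = -22092 (W = -1578*14 = -22092)
√(1/(((-95737 - 168891) - 149677) + 42122) + W) = √(1/(((-95737 - 168891) - 149677) + 42122) - 22092) = √(1/((-264628 - 149677) + 42122) - 22092) = √(1/(-414305 + 42122) - 22092) = √(1/(-372183) - 22092) = √(-1/372183 - 22092) = √(-8222266837/372183) = I*√3060187938195171/372183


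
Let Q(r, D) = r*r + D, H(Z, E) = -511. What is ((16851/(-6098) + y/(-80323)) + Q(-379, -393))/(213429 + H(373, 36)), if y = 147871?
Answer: 70161998075961/104289291910372 ≈ 0.67276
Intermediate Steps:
Q(r, D) = D + r² (Q(r, D) = r² + D = D + r²)
((16851/(-6098) + y/(-80323)) + Q(-379, -393))/(213429 + H(373, 36)) = ((16851/(-6098) + 147871/(-80323)) + (-393 + (-379)²))/(213429 - 511) = ((16851*(-1/6098) + 147871*(-1/80323)) + (-393 + 143641))/212918 = ((-16851/6098 - 147871/80323) + 143248)*(1/212918) = (-2255240231/489809654 + 143248)*(1/212918) = (70161998075961/489809654)*(1/212918) = 70161998075961/104289291910372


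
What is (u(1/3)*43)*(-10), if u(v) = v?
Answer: -430/3 ≈ -143.33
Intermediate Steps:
(u(1/3)*43)*(-10) = (43/3)*(-10) = -430/3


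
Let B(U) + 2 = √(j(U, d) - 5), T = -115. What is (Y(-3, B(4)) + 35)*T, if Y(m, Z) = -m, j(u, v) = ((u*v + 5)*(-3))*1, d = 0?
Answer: -4370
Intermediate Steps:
j(u, v) = -15 - 3*u*v (j(u, v) = ((5 + u*v)*(-3))*1 = (-15 - 3*u*v)*1 = -15 - 3*u*v)
B(U) = -2 + 2*I*√5 (B(U) = -2 + √((-15 - 3*U*0) - 5) = -2 + √((-15 + 0) - 5) = -2 + √(-15 - 5) = -2 + √(-20) = -2 + 2*I*√5)
(Y(-3, B(4)) + 35)*T = (-1*(-3) + 35)*(-115) = (3 + 35)*(-115) = 38*(-115) = -4370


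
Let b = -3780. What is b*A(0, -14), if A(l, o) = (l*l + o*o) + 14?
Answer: -793800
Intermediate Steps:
A(l, o) = 14 + l**2 + o**2 (A(l, o) = (l**2 + o**2) + 14 = 14 + l**2 + o**2)
b*A(0, -14) = -3780*(14 + 0**2 + (-14)**2) = -3780*(14 + 0 + 196) = -3780*210 = -793800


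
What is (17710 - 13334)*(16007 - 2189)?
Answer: 60467568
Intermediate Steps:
(17710 - 13334)*(16007 - 2189) = 4376*13818 = 60467568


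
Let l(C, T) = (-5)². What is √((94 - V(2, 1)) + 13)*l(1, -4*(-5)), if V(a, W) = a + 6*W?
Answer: 75*√11 ≈ 248.75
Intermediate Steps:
l(C, T) = 25
√((94 - V(2, 1)) + 13)*l(1, -4*(-5)) = √((94 - (2 + 6*1)) + 13)*25 = √((94 - (2 + 6)) + 13)*25 = √((94 - 1*8) + 13)*25 = √((94 - 8) + 13)*25 = √(86 + 13)*25 = √99*25 = (3*√11)*25 = 75*√11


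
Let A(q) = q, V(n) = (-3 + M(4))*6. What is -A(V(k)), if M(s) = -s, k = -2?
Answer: 42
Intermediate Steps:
V(n) = -42 (V(n) = (-3 - 1*4)*6 = (-3 - 4)*6 = -7*6 = -42)
-A(V(k)) = -1*(-42) = 42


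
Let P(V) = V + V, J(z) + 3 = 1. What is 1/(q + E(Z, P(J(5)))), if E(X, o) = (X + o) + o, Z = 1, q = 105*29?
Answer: 1/3038 ≈ 0.00032916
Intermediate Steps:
q = 3045
J(z) = -2 (J(z) = -3 + 1 = -2)
P(V) = 2*V
E(X, o) = X + 2*o
1/(q + E(Z, P(J(5)))) = 1/(3045 + (1 + 2*(2*(-2)))) = 1/(3045 + (1 + 2*(-4))) = 1/(3045 + (1 - 8)) = 1/(3045 - 7) = 1/3038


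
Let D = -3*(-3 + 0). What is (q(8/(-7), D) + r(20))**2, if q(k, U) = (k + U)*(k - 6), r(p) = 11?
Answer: 4888521/2401 ≈ 2036.0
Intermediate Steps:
D = 9 (D = -3*(-3) = 9)
q(k, U) = (-6 + k)*(U + k) (q(k, U) = (U + k)*(-6 + k) = (-6 + k)*(U + k))
(q(8/(-7), D) + r(20))**2 = (((8/(-7))**2 - 6*9 - 48/(-7) + 9*(8/(-7))) + 11)**2 = (((8*(-1/7))**2 - 54 - 48*(-1)/7 + 9*(8*(-1/7))) + 11)**2 = (((-8/7)**2 - 54 - 6*(-8/7) + 9*(-8/7)) + 11)**2 = ((64/49 - 54 + 48/7 - 72/7) + 11)**2 = (-2750/49 + 11)**2 = (-2211/49)**2 = 4888521/2401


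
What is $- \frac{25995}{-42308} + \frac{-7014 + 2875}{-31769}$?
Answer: $\frac{1000947967}{1344082852} \approx 0.74471$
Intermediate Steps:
$- \frac{25995}{-42308} + \frac{-7014 + 2875}{-31769} = \left(-25995\right) \left(- \frac{1}{42308}\right) - - \frac{4139}{31769} = \frac{25995}{42308} + \frac{4139}{31769} = \frac{1000947967}{1344082852}$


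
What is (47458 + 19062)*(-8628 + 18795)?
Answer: 676308840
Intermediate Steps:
(47458 + 19062)*(-8628 + 18795) = 66520*10167 = 676308840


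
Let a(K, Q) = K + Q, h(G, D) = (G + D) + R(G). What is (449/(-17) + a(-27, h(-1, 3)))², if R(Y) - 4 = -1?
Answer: 677329/289 ≈ 2343.7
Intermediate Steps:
R(Y) = 3 (R(Y) = 4 - 1 = 3)
h(G, D) = 3 + D + G (h(G, D) = (G + D) + 3 = (D + G) + 3 = 3 + D + G)
(449/(-17) + a(-27, h(-1, 3)))² = (449/(-17) + (-27 + (3 + 3 - 1)))² = (449*(-1/17) + (-27 + 5))² = (-449/17 - 22)² = (-823/17)² = 677329/289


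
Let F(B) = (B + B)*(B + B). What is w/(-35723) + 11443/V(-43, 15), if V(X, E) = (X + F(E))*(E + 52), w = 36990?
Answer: -1715150521/2051178937 ≈ -0.83618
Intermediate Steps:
F(B) = 4*B² (F(B) = (2*B)*(2*B) = 4*B²)
V(X, E) = (52 + E)*(X + 4*E²) (V(X, E) = (X + 4*E²)*(E + 52) = (X + 4*E²)*(52 + E) = (52 + E)*(X + 4*E²))
w/(-35723) + 11443/V(-43, 15) = 36990/(-35723) + 11443/(4*15³ + 52*(-43) + 208*15² + 15*(-43)) = 36990*(-1/35723) + 11443/(4*3375 - 2236 + 208*225 - 645) = -36990/35723 + 11443/(13500 - 2236 + 46800 - 645) = -36990/35723 + 11443/57419 = -1715150521/2051178937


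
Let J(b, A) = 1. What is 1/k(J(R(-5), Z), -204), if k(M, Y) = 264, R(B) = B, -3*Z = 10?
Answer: 1/264 ≈ 0.0037879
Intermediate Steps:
Z = -10/3 (Z = -1/3*10 = -10/3 ≈ -3.3333)
1/k(J(R(-5), Z), -204) = 1/264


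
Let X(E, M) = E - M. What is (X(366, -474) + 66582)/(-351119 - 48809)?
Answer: -33711/199964 ≈ -0.16859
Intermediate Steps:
(X(366, -474) + 66582)/(-351119 - 48809) = ((366 - 1*(-474)) + 66582)/(-351119 - 48809) = ((366 + 474) + 66582)/(-399928) = (840 + 66582)*(-1/399928) = 67422*(-1/399928) = -33711/199964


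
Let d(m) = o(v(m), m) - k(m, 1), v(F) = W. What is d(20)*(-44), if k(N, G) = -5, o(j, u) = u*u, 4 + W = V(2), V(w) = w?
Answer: -17820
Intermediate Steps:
W = -2 (W = -4 + 2 = -2)
v(F) = -2
o(j, u) = u**2
d(m) = 5 + m**2 (d(m) = m**2 - 1*(-5) = m**2 + 5 = 5 + m**2)
d(20)*(-44) = (5 + 20**2)*(-44) = (5 + 400)*(-44) = 405*(-44) = -17820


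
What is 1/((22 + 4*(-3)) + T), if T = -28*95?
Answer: -1/2650 ≈ -0.00037736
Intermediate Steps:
T = -2660
1/((22 + 4*(-3)) + T) = 1/((22 + 4*(-3)) - 2660) = 1/((22 - 12) - 2660) = 1/(10 - 2660) = 1/(-2650) = -1/2650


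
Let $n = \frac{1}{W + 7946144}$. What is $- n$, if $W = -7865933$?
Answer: $- \frac{1}{80211} \approx -1.2467 \cdot 10^{-5}$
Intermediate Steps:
$n = \frac{1}{80211}$ ($n = \frac{1}{-7865933 + 7946144} = \frac{1}{80211} \approx 1.2467 \cdot 10^{-5}$)
$- n = \left(-1\right) \frac{1}{80211} = - \frac{1}{80211}$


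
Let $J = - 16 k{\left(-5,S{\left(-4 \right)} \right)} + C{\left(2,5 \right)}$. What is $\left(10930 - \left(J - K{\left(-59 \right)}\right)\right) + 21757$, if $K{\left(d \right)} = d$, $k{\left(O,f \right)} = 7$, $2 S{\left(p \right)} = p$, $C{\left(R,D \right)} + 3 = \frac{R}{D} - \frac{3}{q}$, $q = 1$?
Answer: $\frac{163728}{5} \approx 32746.0$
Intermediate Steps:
$C{\left(R,D \right)} = -6 + \frac{R}{D}$ ($C{\left(R,D \right)} = -3 + \left(\frac{R}{D} - \frac{3}{1}\right) = -3 + \left(\frac{R}{D} - 3\right) = -3 - \left(3 - \frac{R}{D}\right) = -6 + \frac{R}{D}$)
$S{\left(p \right)} = \frac{p}{2}$
$J = - \frac{588}{5}$ ($J = \left(-16\right) 7 - \left(6 - \frac{2}{5}\right) = -112 + \left(-6 + 2 \cdot \frac{1}{5}\right) = -112 + \left(-6 + \frac{2}{5}\right) = -112 - \frac{28}{5} = - \frac{588}{5} \approx -117.6$)
$\left(10930 - \left(J - K{\left(-59 \right)}\right)\right) + 21757 = \left(10930 - - \frac{293}{5}\right) + 21757 = \left(10930 + \left(-59 + \frac{588}{5}\right)\right) + 21757 = \left(10930 + \frac{293}{5}\right) + 21757 = \frac{54943}{5} + 21757 = \frac{163728}{5}$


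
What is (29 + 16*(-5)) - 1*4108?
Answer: -4159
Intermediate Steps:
(29 + 16*(-5)) - 1*4108 = (29 - 80) - 4108 = -51 - 4108 = -4159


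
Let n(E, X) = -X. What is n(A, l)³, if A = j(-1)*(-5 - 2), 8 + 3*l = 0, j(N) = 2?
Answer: 512/27 ≈ 18.963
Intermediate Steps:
l = -8/3 (l = -8/3 + (⅓)*0 = -8/3 + 0 = -8/3 ≈ -2.6667)
A = -14 (A = 2*(-5 - 2) = 2*(-7) = -14)
n(A, l)³ = (-1*(-8/3))³ = (8/3)³ = 512/27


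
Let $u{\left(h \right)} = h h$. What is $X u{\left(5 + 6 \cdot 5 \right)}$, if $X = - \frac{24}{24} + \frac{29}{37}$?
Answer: $- \frac{9800}{37} \approx -264.86$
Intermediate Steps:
$X = - \frac{8}{37}$ ($X = \left(-24\right) \frac{1}{24} + 29 \cdot \frac{1}{37} = -1 + \frac{29}{37} = - \frac{8}{37} \approx -0.21622$)
$u{\left(h \right)} = h^{2}$
$X u{\left(5 + 6 \cdot 5 \right)} = - \frac{8 \left(5 + 6 \cdot 5\right)^{2}}{37} = - \frac{8 \left(5 + 30\right)^{2}}{37} = - \frac{8 \cdot 35^{2}}{37} = \left(- \frac{8}{37}\right) 1225 = - \frac{9800}{37}$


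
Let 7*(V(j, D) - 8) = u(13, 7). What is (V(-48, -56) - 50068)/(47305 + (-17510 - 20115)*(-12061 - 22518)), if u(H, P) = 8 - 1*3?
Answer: -23361/607171684 ≈ -3.8475e-5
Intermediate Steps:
u(H, P) = 5 (u(H, P) = 8 - 3 = 5)
V(j, D) = 61/7 (V(j, D) = 8 + (1/7)*5 = 8 + 5/7 = 61/7)
(V(-48, -56) - 50068)/(47305 + (-17510 - 20115)*(-12061 - 22518)) = (61/7 - 50068)/(47305 + (-17510 - 20115)*(-12061 - 22518)) = -350415/(7*(47305 - 37625*(-34579))) = -350415/(7*(47305 + 1301034875)) = -350415/7/1301082180 = -350415/7*1/1301082180 = -23361/607171684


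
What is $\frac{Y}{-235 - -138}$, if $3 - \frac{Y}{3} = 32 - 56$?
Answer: $- \frac{81}{97} \approx -0.83505$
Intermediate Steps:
$Y = 81$ ($Y = 9 - 3 \left(32 - 56\right) = 9 - -72 = 9 + 72 = 81$)
$\frac{Y}{-235 - -138} = \frac{81}{-235 - -138} = \frac{81}{-235 + 138} = \frac{81}{-97} = 81 \left(- \frac{1}{97}\right) = - \frac{81}{97}$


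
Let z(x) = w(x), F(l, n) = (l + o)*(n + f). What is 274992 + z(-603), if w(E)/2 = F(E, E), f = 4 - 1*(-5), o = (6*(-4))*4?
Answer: 1105404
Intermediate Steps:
o = -96 (o = -24*4 = -96)
f = 9 (f = 4 + 5 = 9)
F(l, n) = (-96 + l)*(9 + n) (F(l, n) = (l - 96)*(n + 9) = (-96 + l)*(9 + n))
w(E) = -1728 - 174*E + 2*E² (w(E) = 2*(-864 - 96*E + 9*E + E*E) = 2*(-864 - 96*E + 9*E + E²) = 2*(-864 + E² - 87*E) = -1728 - 174*E + 2*E²)
z(x) = -1728 - 174*x + 2*x²
274992 + z(-603) = 274992 + (-1728 - 174*(-603) + 2*(-603)²) = 274992 + (-1728 + 104922 + 2*363609) = 274992 + (-1728 + 104922 + 727218) = 274992 + 830412 = 1105404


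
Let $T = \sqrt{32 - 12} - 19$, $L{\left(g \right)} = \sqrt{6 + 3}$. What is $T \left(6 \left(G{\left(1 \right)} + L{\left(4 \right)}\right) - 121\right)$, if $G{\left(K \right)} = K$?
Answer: $1843 - 194 \sqrt{5} \approx 1409.2$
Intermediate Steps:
$L{\left(g \right)} = 3$ ($L{\left(g \right)} = \sqrt{9} = 3$)
$T = -19 + 2 \sqrt{5}$ ($T = \sqrt{20} - 19 = 2 \sqrt{5} - 19 = -19 + 2 \sqrt{5} \approx -14.528$)
$T \left(6 \left(G{\left(1 \right)} + L{\left(4 \right)}\right) - 121\right) = \left(-19 + 2 \sqrt{5}\right) \left(6 \left(1 + 3\right) - 121\right) = \left(-19 + 2 \sqrt{5}\right) \left(6 \cdot 4 - 121\right) = \left(-19 + 2 \sqrt{5}\right) \left(24 - 121\right) = \left(-19 + 2 \sqrt{5}\right) \left(-97\right) = 1843 - 194 \sqrt{5}$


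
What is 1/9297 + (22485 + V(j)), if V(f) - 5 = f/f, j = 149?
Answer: 209098828/9297 ≈ 22491.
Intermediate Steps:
V(f) = 6 (V(f) = 5 + f/f = 5 + 1 = 6)
1/9297 + (22485 + V(j)) = 1/9297 + (22485 + 6) = 1/9297 + 22491 = 209098828/9297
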